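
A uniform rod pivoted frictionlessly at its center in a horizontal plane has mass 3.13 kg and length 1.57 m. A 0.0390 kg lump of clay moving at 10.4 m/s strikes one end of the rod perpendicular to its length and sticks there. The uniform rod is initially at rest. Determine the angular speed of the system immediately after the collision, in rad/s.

|ω_f| ≈ 0.477 rad/s

About the pivot the impulsive forces during the collision are internal, so angular momentum about that axis is conserved.
I_p = (1/12)(3.13)(1.57)² = 0.6429 kg·m². Taking the sense of the lump of clay's angular momentum as positive, L_{lump} = m v R = (0.0390)(10.4)(1.57/2) = 0.3184 kg·m²/s.
L_i = 0 + 0.3184 = 0.3184 kg·m²/s.
After sticking, I_f = I_p + m R² = 0.6429 + (0.0390)(1.57/2)² = 0.6670 kg·m².
ω_f = L_i / I_f = 0.3184 / 0.6670 = 0.4774 rad/s.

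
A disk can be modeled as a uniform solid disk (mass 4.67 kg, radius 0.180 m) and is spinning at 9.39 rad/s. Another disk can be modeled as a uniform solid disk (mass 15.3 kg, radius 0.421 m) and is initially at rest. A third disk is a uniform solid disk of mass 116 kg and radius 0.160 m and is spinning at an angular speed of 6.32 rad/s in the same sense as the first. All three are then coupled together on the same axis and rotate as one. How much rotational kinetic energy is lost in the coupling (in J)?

ΔKE lost ≈ 15.5 J

No external torque acts about the common axis, so total angular momentum is conserved.
Moments of inertia: I_A = ½(4.67)(0.180)² = 0.07565 kg·m²; I_B = ½(15.3)(0.421)² = 1.356 kg·m²; I_C = ½(116)(0.160)² = 1.485 kg·m².
Taking A's sense as positive: L = (0.07565)(9.39) + (1.485)(6.32) = 10.09 kg·m²·rad/s.
Combined I = 0.07565 + 1.356 + 1.485 = 2.916 kg·m².
ω_f = L / I = 10.09 / 2.916 = 3.461 rad/s.
KE_i = ½ΣIω² = 32.99 J; KE_f = ½(2.916)(3.461)² = 17.47 J.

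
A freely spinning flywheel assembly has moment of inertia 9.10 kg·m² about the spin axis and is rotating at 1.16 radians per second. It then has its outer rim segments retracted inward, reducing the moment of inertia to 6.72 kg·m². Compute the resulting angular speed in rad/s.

No external torque acts about the spin axis, so angular momentum is conserved.
ω₂ = I₁ω₁ / I₂ = (9.100)(1.16 rad/s) / (6.720) = 1.571 rad/s.

ω₂ ≈ 1.57 rad/s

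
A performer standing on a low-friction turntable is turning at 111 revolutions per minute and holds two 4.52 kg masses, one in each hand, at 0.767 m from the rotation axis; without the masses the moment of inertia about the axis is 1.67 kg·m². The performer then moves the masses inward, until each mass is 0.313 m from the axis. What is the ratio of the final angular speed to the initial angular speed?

ω₂/ω₁ ≈ 2.73

Angular momentum about the spin axis is conserved since the torque about it is zero.
I₁ = 1.67 + 2(4.52)(0.767)² = 6.988 kg·m²; I₂ = 1.67 + 2(4.52)(0.313)² = 2.556 kg·m².
ω₂/ω₁ = I₁/I₂ = 6.988 / 2.556 = 2.734.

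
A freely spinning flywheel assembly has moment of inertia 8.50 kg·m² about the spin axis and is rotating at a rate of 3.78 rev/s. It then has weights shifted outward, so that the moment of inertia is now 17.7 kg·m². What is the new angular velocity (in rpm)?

ω₂ ≈ 109 rpm

With no external torque about the axis, L is conserved: I₁ω₁ = I₂ω₂.
ω₂ = I₁ω₁ / I₂ = (8.500)(3.78 rev/s) / (17.70) = 1.815 rev/s = 108.9 rpm.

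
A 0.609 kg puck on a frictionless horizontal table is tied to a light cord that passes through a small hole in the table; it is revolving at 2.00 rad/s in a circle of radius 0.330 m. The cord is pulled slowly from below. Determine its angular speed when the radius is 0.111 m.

No torque about the axis ⇒ m r₁² ω₁ = m r₂² ω₂.
ω₂ = ω₁ (r₁/r₂)² = (2.00)(0.330/0.111)² = 17.68 rad/s.

ω₂ ≈ 17.7 rad/s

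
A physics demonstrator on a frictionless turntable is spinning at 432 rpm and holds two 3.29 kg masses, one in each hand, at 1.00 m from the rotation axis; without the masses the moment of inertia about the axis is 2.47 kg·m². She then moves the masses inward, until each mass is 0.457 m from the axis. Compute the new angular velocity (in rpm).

Angular momentum about the spin axis is conserved since the torque about it is zero.
I₁ = 2.47 + 2(3.29)(1.00)² = 9.050 kg·m²; I₂ = 2.47 + 2(3.29)(0.457)² = 3.844 kg·m².
ω₂ = I₁ω₁ / I₂ = (9.050)(432 rpm) / (3.844) = 1017 rpm.

ω₂ ≈ 1020 rpm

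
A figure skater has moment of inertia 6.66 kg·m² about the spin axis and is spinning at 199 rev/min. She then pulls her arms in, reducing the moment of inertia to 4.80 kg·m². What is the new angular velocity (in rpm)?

ω₂ ≈ 276 rpm

No external torque acts about the spin axis, so angular momentum is conserved.
ω₂ = I₁ω₁ / I₂ = (6.660)(199 rpm) / (4.800) = 276.1 rpm.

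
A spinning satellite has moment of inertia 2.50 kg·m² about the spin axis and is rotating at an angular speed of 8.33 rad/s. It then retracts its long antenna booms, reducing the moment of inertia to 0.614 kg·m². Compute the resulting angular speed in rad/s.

With no external torque about the axis, L is conserved: I₁ω₁ = I₂ω₂.
ω₂ = I₁ω₁ / I₂ = (2.500)(8.33 rad/s) / (0.6140) = 33.92 rad/s.

ω₂ ≈ 33.9 rad/s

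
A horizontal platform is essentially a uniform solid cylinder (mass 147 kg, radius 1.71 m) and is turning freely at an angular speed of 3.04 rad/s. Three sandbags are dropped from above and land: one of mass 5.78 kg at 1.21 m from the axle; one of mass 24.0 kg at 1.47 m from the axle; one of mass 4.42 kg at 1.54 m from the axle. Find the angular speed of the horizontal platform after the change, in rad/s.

No external torque acts about the axle; L_before = L_after.
I_p = ½(147)(1.71)² = 214.9 kg·m².
Added inertia Σmr² = (5.78)(1.21)² + (24.0)(1.47)² + (4.42)(1.54)² = 70.81 kg·m²; I_f = 214.9 + 70.81 = 285.7 kg·m².
ω_f = I_p ω_i / I_f = (214.9)(3.04) / 285.7 = 2.287 rad/s.

ω_f ≈ 2.29 rad/s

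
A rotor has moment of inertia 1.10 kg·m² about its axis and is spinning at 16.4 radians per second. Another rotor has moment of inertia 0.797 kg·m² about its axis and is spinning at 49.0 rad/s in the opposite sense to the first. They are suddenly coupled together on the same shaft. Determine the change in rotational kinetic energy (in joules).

The coupling torques are internal; angular momentum about the shared axis is conserved.
Taking A's sense as positive: L = (1.100)(16.4) − (0.7970)(49.0) = -21.01 kg·m²·rad/s.
Combined I = 1.100 + 0.7970 = 1.897 kg·m².
ω_f = L / I = -21.01 / 1.897 = -11.08 rad/s.
KE_i = ½ΣIω² = 1105 J; KE_f = ½(1.897)(11.08)² = 116.4 J.

ΔKE ≈ -988 J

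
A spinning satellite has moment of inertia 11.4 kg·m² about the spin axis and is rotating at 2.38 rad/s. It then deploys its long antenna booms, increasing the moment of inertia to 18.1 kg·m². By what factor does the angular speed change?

No external torque acts about the spin axis, so angular momentum is conserved.
ω₂/ω₁ = I₁/I₂ = 11.40 / 18.10 = 0.6298.

ω₂/ω₁ ≈ 0.630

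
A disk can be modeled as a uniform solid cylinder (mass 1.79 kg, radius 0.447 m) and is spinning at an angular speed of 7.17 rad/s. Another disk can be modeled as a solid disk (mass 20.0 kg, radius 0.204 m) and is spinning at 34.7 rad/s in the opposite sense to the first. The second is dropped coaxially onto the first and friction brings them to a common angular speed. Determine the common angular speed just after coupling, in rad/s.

The coupling torques are internal; angular momentum about the shared axis is conserved.
Moments of inertia: I_A = ½(1.79)(0.447)² = 0.1788 kg·m²; I_B = ½(20.0)(0.204)² = 0.4162 kg·m².
Taking A's sense as positive: L = (0.1788)(7.17) − (0.4162)(34.7) = -13.16 kg·m²·rad/s.
Combined I = 0.1788 + 0.4162 = 0.5950 kg·m².
ω_f = L / I = -13.16 / 0.5950 = -22.12 rad/s.

|ω_f| ≈ 22.1 rad/s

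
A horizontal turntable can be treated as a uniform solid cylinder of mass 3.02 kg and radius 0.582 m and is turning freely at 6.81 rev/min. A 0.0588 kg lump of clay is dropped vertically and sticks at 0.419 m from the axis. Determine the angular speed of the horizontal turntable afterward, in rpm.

ω_f ≈ 6.68 rpm

No external torque acts about the axis; L_before = L_after.
I_p = ½(3.02)(0.582)² = 0.5115 kg·m².
Added inertia Σmr² = (0.0588)(0.419)² = 0.01032 kg·m²; I_f = 0.5115 + 0.01032 = 0.5218 kg·m².
ω_f = I_p ω_i / I_f = (0.5115)(6.81) / 0.5218 = 6.675 rpm.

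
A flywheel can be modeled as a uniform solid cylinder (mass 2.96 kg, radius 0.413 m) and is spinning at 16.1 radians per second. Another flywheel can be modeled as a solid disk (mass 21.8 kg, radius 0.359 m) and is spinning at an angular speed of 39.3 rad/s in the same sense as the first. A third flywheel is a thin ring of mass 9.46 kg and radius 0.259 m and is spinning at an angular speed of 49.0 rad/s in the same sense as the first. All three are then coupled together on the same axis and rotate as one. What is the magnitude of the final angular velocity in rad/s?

|ω_f| ≈ 39.4 rad/s

No external torque acts about the common axis, so total angular momentum is conserved.
Moments of inertia: I_A = ½(2.96)(0.413)² = 0.2524 kg·m²; I_B = ½(21.8)(0.359)² = 1.405 kg·m²; I_C = (9.46)(0.259)² = 0.6346 kg·m².
Taking A's sense as positive: L = (0.2524)(16.1) + (1.405)(39.3) + (0.6346)(49.0) = 90.37 kg·m²·rad/s.
Combined I = 0.2524 + 1.405 + 0.6346 = 2.292 kg·m².
ω_f = L / I = 90.37 / 2.292 = 39.43 rad/s.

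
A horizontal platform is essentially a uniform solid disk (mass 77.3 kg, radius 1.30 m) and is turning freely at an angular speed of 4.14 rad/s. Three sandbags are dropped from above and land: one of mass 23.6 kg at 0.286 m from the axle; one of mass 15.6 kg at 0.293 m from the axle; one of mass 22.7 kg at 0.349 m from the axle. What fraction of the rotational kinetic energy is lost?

No external torque acts about the axle; L_before = L_after.
I_p = ½(77.3)(1.30)² = 65.32 kg·m².
Added inertia Σmr² = (23.6)(0.286)² + (15.6)(0.293)² + (22.7)(0.349)² = 6.035 kg·m²; I_f = 65.32 + 6.035 = 71.35 kg·m².
ω_f = I_p ω_i / I_f = (65.32)(4.14) / 71.35 = 3.790 rad/s.
KE_i = ½(65.32)(4.140 rad/s)² = 559.8 J; KE_f = ½(71.35)(3.790)² = 512.4 J.
Fraction lost = 0.08457.

fraction ≈ 0.0846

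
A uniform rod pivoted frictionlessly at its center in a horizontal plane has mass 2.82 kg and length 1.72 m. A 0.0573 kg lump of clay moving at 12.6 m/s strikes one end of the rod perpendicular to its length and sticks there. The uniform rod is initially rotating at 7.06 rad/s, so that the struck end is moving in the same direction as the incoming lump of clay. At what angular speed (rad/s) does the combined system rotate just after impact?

|ω_f| ≈ 7.50 rad/s

About the pivot the impulsive forces during the collision are internal, so angular momentum about that axis is conserved.
I_p = (1/12)(2.82)(1.72)² = 0.6952 kg·m². Taking the sense of the lump of clay's angular momentum as positive, L_{lump} = m v R = (0.0573)(12.6)(1.72/2) = 0.6209 kg·m²/s.
L_i = +I_p ω_p + m v R = +(0.6952)(7.06) + 0.6209 = 5.529 kg·m²/s.
After sticking, I_f = I_p + m R² = 0.6952 + (0.0573)(1.72/2)² = 0.7376 kg·m².
ω_f = L_i / I_f = 5.529 / 0.7376 = 7.496 rad/s.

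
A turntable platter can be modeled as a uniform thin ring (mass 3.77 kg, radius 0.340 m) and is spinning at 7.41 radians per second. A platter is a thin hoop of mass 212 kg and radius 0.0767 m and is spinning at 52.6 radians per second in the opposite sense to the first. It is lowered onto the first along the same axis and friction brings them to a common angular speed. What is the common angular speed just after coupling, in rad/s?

The coupling torques are internal; angular momentum about the shared axis is conserved.
Moments of inertia: I_A = (3.77)(0.340)² = 0.4358 kg·m²; I_B = (212)(0.0767)² = 1.247 kg·m².
Taking A's sense as positive: L = (0.4358)(7.41) − (1.247)(52.6) = -62.37 kg·m²·rad/s.
Combined I = 0.4358 + 1.247 = 1.683 kg·m².
ω_f = L / I = -62.37 / 1.683 = -37.06 rad/s.

|ω_f| ≈ 37.1 rad/s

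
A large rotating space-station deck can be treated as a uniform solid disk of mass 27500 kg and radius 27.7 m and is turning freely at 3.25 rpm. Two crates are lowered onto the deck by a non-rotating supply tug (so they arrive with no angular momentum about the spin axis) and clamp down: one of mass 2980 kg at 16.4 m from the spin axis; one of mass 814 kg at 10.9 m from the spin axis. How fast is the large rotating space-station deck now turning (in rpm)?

ω_f ≈ 3.00 rpm

The added mass arrives with no angular momentum about the spin axis, and any external torque about the spin axis is negligible, so the system's angular momentum is conserved.
I_p = ½(27500)(27.7)² = 1.055e+07 kg·m².
Added inertia Σmr² = (2980)(16.4)² + (814)(10.9)² = 8.982e+05 kg·m²; I_f = 1.055e+07 + 8.982e+05 = 1.145e+07 kg·m².
ω_f = I_p ω_i / I_f = (1.055e+07)(3.25) / 1.145e+07 = 2.995 rpm.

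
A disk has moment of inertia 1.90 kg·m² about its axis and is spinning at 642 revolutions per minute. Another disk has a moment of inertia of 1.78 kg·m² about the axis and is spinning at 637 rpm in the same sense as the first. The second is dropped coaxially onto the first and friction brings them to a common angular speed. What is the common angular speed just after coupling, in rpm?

The coupling torques are internal; angular momentum about the shared axis is conserved.
Taking A's sense as positive: L = (1.900)(642) + (1.780)(637) = 2354 kg·m²·rpm.
Combined I = 1.900 + 1.780 = 3.680 kg·m².
ω_f = L / I = 2354 / 3.680 = 639.6 rpm.

|ω_f| ≈ 640 rpm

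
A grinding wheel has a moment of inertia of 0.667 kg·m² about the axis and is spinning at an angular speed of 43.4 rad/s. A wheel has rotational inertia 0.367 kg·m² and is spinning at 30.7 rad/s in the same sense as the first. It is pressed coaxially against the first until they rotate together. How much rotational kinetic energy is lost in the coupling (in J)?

The coupling torques are internal; angular momentum about the shared axis is conserved.
Taking A's sense as positive: L = (0.6670)(43.4) + (0.3670)(30.7) = 40.21 kg·m²·rad/s.
Combined I = 0.6670 + 0.3670 = 1.034 kg·m².
ω_f = L / I = 40.21 / 1.034 = 38.89 rad/s.
KE_i = ½ΣIω² = 801.1 J; KE_f = ½(1.034)(38.89)² = 782.0 J.

ΔKE lost ≈ 19.1 J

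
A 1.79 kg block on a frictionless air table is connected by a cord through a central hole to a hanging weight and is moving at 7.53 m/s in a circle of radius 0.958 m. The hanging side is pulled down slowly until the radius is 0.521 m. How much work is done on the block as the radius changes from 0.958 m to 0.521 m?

The only horizontal force on the mass is along the cord (radial), so it exerts no torque about the hole and angular momentum m v r is conserved.
v₂ = v₁ r₁ / r₂ = (7.53)(0.958) / (0.521) = 13.85 m/s.
W = ΔKE = ½m(v₂² − v₁²) = 120.8 J.

W ≈ 121 J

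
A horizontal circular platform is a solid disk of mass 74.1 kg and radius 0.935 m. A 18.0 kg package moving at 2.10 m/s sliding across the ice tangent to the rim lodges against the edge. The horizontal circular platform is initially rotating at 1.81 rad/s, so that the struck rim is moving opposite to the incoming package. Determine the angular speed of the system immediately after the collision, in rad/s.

About the central axle the impulsive forces during the collision are internal, so angular momentum about that axis is conserved.
I_p = ½(74.1)(0.935)² = 32.39 kg·m². Taking the sense of the package's angular momentum as positive, L_{package} = m v R = (18.0)(2.10)(0.935) = 35.34 kg·m²/s.
L_i = −I_p ω_p + m v R = −(32.39)(1.81) + 35.34 = -23.28 kg·m²/s.
After sticking, I_f = I_p + m R² = 32.39 + (18.0)(0.935)² = 48.13 kg·m².
ω_f = L_i / I_f = -23.28 / 48.13 = -0.4838 rad/s.

|ω_f| ≈ 0.484 rad/s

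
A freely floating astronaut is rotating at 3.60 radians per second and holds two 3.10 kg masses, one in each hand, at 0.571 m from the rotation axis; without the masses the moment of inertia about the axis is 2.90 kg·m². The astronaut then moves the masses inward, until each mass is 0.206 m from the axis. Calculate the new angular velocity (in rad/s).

ω₂ ≈ 5.60 rad/s

No external torque acts about the spin axis, so angular momentum is conserved.
I₁ = 2.90 + 2(3.10)(0.571)² = 4.921 kg·m²; I₂ = 2.90 + 2(3.10)(0.206)² = 3.163 kg·m².
ω₂ = I₁ω₁ / I₂ = (4.921)(3.60 rad/s) / (3.163) = 5.601 rad/s.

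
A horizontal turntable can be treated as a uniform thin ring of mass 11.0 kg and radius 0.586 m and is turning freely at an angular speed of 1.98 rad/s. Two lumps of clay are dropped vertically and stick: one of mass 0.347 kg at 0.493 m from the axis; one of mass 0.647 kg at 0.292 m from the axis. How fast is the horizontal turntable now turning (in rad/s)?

The added mass arrives with no angular momentum about the axis, and any external torque about the axis is negligible, so the system's angular momentum is conserved.
I_p = (11.0)(0.586)² = 3.777 kg·m².
Added inertia Σmr² = (0.347)(0.493)² + (0.647)(0.292)² = 0.1395 kg·m²; I_f = 3.777 + 0.1395 = 3.917 kg·m².
ω_f = I_p ω_i / I_f = (3.777)(1.98) / 3.917 = 1.909 rad/s.

ω_f ≈ 1.91 rad/s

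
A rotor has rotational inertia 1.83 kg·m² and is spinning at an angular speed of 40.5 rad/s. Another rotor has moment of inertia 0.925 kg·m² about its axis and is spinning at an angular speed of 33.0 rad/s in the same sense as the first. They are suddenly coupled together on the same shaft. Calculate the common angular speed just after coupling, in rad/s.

|ω_f| ≈ 38.0 rad/s

No external torque acts about the common axis, so total angular momentum is conserved.
Taking A's sense as positive: L = (1.830)(40.5) + (0.9250)(33.0) = 104.6 kg·m²·rad/s.
Combined I = 1.830 + 0.9250 = 2.755 kg·m².
ω_f = L / I = 104.6 / 2.755 = 37.98 rad/s.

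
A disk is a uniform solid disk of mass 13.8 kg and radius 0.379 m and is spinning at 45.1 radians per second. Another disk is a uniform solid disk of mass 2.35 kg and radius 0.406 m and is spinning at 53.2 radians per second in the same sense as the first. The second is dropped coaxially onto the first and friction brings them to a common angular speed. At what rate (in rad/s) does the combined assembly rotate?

|ω_f| ≈ 46.4 rad/s

No external torque acts about the common axis, so total angular momentum is conserved.
Moments of inertia: I_A = ½(13.8)(0.379)² = 0.9911 kg·m²; I_B = ½(2.35)(0.406)² = 0.1937 kg·m².
Taking A's sense as positive: L = (0.9911)(45.1) + (0.1937)(53.2) = 55.00 kg·m²·rad/s.
Combined I = 0.9911 + 0.1937 = 1.185 kg·m².
ω_f = L / I = 55.00 / 1.185 = 46.42 rad/s.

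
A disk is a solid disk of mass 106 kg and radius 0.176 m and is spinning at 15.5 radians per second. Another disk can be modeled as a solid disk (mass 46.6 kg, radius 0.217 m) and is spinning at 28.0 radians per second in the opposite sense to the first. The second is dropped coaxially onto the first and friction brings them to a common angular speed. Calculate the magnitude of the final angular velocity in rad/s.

The coupling torques are internal; angular momentum about the shared axis is conserved.
Moments of inertia: I_A = ½(106)(0.176)² = 1.642 kg·m²; I_B = ½(46.6)(0.217)² = 1.097 kg·m².
Taking A's sense as positive: L = (1.642)(15.5) − (1.097)(28.0) = -5.274 kg·m²·rad/s.
Combined I = 1.642 + 1.097 = 2.739 kg·m².
ω_f = L / I = -5.274 / 2.739 = -1.926 rad/s.

|ω_f| ≈ 1.93 rad/s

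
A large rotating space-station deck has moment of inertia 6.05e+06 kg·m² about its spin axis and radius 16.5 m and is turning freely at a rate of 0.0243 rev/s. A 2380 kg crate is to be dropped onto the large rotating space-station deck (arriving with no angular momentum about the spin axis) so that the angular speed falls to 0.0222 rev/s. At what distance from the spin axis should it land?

r ≈ 15.5 m

The added mass arrives with no angular momentum about the spin axis, and any external torque about the spin axis is negligible, so the system's angular momentum is conserved.
I_p ω_i = (I_p + m r²) ω_f ⇒ m r² = I_p(ω_i/ω_f − 1) = 6.050e+06(0.0243/0.0222 − 1) = 5.723e+05 kg·m².
r = √(5.723e+05/2380) = 15.51 m.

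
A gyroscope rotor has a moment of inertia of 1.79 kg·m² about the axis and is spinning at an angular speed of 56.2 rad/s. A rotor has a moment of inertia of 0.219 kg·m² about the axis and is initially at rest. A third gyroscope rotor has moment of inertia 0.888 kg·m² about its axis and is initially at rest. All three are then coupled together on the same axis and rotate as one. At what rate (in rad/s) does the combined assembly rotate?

|ω_f| ≈ 34.7 rad/s

The coupling torques are internal; angular momentum about the shared axis is conserved.
Taking A's sense as positive: L = (1.790)(56.2) = 100.6 kg·m²·rad/s.
Combined I = 1.790 + 0.2190 + 0.8880 = 2.897 kg·m².
ω_f = L / I = 100.6 / 2.897 = 34.72 rad/s.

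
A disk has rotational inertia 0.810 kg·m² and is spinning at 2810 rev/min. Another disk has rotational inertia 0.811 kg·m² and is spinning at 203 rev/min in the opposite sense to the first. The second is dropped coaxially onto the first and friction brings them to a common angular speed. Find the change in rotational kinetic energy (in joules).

ΔKE ≈ -20200 J

The coupling torques are internal; angular momentum about the shared axis is conserved.
Taking A's sense as positive: L = (0.8100)(2810) − (0.8110)(203) = 2111 kg·m²·rpm.
Combined I = 0.8100 + 0.8110 = 1.621 kg·m².
ω_f = L / I = 2111 / 1.621 = 1303 rpm.
KE_i = ½ΣIω² = 35250 J; KE_f = ½(1.621)(136.4)² = 15080 J.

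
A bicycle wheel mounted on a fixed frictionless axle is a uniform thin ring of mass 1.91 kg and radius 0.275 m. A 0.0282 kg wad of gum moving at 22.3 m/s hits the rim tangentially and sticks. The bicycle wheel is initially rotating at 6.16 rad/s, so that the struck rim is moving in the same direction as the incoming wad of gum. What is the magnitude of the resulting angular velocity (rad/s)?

The axle reaction passes through the axle and exerts no torque about it; angular momentum about the axle is conserved through the impact.
I_p = (1.91)(0.275)² = 0.1444 kg·m². Taking the sense of the wad of gum's angular momentum as positive, L_{wad} = m v R = (0.0282)(22.3)(0.275) = 0.1729 kg·m²/s.
L_i = +I_p ω_p + m v R = +(0.1444)(6.16) + 0.1729 = 1.063 kg·m²/s.
After sticking, I_f = I_p + m R² = 0.1444 + (0.0282)(0.275)² = 0.1466 kg·m².
ω_f = L_i / I_f = 1.063 / 0.1466 = 7.250 rad/s.

|ω_f| ≈ 7.25 rad/s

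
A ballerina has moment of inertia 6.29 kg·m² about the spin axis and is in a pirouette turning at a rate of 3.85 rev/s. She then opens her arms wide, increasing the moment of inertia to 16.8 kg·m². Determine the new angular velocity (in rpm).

No external torque acts about the spin axis, so angular momentum is conserved.
ω₂ = I₁ω₁ / I₂ = (6.290)(3.85 rev/s) / (16.80) = 1.441 rev/s = 86.49 rpm.

ω₂ ≈ 86.5 rpm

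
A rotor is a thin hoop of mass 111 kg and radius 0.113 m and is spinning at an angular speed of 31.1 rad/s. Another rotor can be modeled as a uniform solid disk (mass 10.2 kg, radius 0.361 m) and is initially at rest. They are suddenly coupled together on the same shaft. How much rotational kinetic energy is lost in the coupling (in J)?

ΔKE lost ≈ 219 J

No external torque acts about the common axis, so total angular momentum is conserved.
Moments of inertia: I_A = (111)(0.113)² = 1.417 kg·m²; I_B = ½(10.2)(0.361)² = 0.6646 kg·m².
Taking A's sense as positive: L = (1.417)(31.1) = 44.08 kg·m²·rad/s.
Combined I = 1.417 + 0.6646 = 2.082 kg·m².
ω_f = L / I = 44.08 / 2.082 = 21.17 rad/s.
KE_i = ½ΣIω² = 685.4 J; KE_f = ½(2.082)(21.17)² = 466.6 J.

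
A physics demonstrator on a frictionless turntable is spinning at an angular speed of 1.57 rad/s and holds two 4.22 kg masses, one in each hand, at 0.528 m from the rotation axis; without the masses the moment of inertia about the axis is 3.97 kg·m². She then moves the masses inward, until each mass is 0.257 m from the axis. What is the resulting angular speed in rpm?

Angular momentum about the spin axis is conserved since the torque about it is zero.
I₁ = 3.97 + 2(4.22)(0.528)² = 6.323 kg·m²; I₂ = 3.97 + 2(4.22)(0.257)² = 4.527 kg·m².
ω₂ = I₁ω₁ / I₂ = (6.323)(1.57 rad/s) / (4.527) = 2.193 rad/s = 20.94 rpm.

ω₂ ≈ 20.9 rpm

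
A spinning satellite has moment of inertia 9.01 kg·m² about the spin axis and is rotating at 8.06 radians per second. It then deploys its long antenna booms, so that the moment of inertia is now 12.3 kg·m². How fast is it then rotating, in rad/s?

No external torque acts about the spin axis, so angular momentum is conserved.
ω₂ = I₁ω₁ / I₂ = (9.010)(8.06 rad/s) / (12.30) = 5.904 rad/s.

ω₂ ≈ 5.90 rad/s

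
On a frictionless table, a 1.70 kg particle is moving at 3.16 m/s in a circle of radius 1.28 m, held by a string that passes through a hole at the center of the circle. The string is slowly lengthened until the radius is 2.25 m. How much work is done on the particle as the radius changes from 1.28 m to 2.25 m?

Central (radial) force ⇒ zero torque about the center ⇒ m v r is constant.
v₂ = v₁ r₁ / r₂ = (3.16)(1.28) / (2.25) = 1.798 m/s.
W = ΔKE = ½m(v₂² − v₁²) = -5.741 J.

W ≈ -5.74 J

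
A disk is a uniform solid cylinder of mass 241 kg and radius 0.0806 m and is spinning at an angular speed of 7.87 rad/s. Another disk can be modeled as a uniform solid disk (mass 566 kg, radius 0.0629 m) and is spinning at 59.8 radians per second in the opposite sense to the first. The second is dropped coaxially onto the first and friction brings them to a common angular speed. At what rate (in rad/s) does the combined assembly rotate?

|ω_f| ≈ 32.0 rad/s

No external torque acts about the common axis, so total angular momentum is conserved.
Moments of inertia: I_A = ½(241)(0.0806)² = 0.7828 kg·m²; I_B = ½(566)(0.0629)² = 1.120 kg·m².
Taking A's sense as positive: L = (0.7828)(7.87) − (1.120)(59.8) = -60.80 kg·m²·rad/s.
Combined I = 0.7828 + 1.120 = 1.902 kg·m².
ω_f = L / I = -60.80 / 1.902 = -31.96 rad/s.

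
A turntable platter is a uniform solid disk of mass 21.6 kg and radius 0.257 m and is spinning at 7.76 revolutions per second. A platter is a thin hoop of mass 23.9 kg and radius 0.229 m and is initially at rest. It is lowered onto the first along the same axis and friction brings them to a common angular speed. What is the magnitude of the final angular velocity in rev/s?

No external torque acts about the common axis, so total angular momentum is conserved.
Moments of inertia: I_A = ½(21.6)(0.257)² = 0.7133 kg·m²; I_B = (23.9)(0.229)² = 1.253 kg·m².
Taking A's sense as positive: L = (0.7133)(7.76) = 5.535 kg·m²·rev/s.
Combined I = 0.7133 + 1.253 = 1.967 kg·m².
ω_f = L / I = 5.535 / 1.967 = 2.815 rev/s.

|ω_f| ≈ 2.81 rev/s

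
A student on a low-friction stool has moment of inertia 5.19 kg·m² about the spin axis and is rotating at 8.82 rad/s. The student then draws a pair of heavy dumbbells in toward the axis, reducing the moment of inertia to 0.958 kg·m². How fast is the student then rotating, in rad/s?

ω₂ ≈ 47.8 rad/s

No external torque acts about the spin axis, so angular momentum is conserved.
ω₂ = I₁ω₁ / I₂ = (5.190)(8.82 rad/s) / (0.9580) = 47.78 rad/s.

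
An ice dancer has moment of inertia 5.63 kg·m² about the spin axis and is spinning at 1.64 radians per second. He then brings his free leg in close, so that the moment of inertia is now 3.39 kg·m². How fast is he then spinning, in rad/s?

No external torque acts about the spin axis, so angular momentum is conserved.
ω₂ = I₁ω₁ / I₂ = (5.630)(1.64 rad/s) / (3.390) = 2.724 rad/s.

ω₂ ≈ 2.72 rad/s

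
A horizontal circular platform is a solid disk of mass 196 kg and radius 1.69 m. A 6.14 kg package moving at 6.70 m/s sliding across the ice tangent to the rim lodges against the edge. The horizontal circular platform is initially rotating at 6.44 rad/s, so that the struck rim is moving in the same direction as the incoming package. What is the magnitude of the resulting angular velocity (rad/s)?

|ω_f| ≈ 6.29 rad/s

The axle reaction passes through the central axle and exerts no torque about it; angular momentum about the central axle is conserved through the impact.
I_p = ½(196)(1.69)² = 279.9 kg·m². Taking the sense of the package's angular momentum as positive, L_{package} = m v R = (6.14)(6.70)(1.69) = 69.52 kg·m²/s.
L_i = +I_p ω_p + m v R = +(279.9)(6.44) + 69.52 = 1872 kg·m²/s.
After sticking, I_f = I_p + m R² = 279.9 + (6.14)(1.69)² = 297.4 kg·m².
ω_f = L_i / I_f = 1872 / 297.4 = 6.294 rad/s.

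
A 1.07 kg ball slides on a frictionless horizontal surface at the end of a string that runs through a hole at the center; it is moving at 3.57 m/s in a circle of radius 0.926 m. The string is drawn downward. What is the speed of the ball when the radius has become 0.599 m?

Central (radial) force ⇒ zero torque about the center ⇒ m v r is constant.
v₂ = v₁ r₁ / r₂ = (3.57)(0.926) / (0.599) = 5.519 m/s.

v₂ ≈ 5.52 m/s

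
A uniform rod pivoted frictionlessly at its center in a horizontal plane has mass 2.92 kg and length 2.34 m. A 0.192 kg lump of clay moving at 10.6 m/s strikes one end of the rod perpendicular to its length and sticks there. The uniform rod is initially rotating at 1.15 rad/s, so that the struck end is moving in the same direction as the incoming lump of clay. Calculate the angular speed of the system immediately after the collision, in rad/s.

|ω_f| ≈ 2.45 rad/s

About the pivot the impulsive forces during the collision are internal, so angular momentum about that axis is conserved.
I_p = (1/12)(2.92)(2.34)² = 1.332 kg·m². Taking the sense of the lump of clay's angular momentum as positive, L_{lump} = m v R = (0.192)(10.6)(2.34/2) = 2.381 kg·m²/s.
L_i = +I_p ω_p + m v R = +(1.332)(1.15) + 2.381 = 3.913 kg·m²/s.
After sticking, I_f = I_p + m R² = 1.332 + (0.192)(2.34/2)² = 1.595 kg·m².
ω_f = L_i / I_f = 3.913 / 1.595 = 2.453 rad/s.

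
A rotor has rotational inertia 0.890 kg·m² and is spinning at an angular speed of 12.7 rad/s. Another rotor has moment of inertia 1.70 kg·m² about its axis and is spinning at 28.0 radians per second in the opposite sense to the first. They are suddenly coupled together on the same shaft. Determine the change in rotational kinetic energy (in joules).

No external torque acts about the common axis, so total angular momentum is conserved.
Taking A's sense as positive: L = (0.8900)(12.7) − (1.700)(28.0) = -36.30 kg·m²·rad/s.
Combined I = 0.8900 + 1.700 = 2.590 kg·m².
ω_f = L / I = -36.30 / 2.590 = -14.01 rad/s.
KE_i = ½ΣIω² = 738.2 J; KE_f = ½(2.590)(14.01)² = 254.3 J.

ΔKE ≈ -484 J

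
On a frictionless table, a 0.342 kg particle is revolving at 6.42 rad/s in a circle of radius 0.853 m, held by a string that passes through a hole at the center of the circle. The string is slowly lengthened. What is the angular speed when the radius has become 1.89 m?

The constraining force is radial, so m r² ω about the center is conserved.
ω₂ = ω₁ (r₁/r₂)² = (6.42)(0.853/1.89)² = 1.308 rad/s.

ω₂ ≈ 1.31 rad/s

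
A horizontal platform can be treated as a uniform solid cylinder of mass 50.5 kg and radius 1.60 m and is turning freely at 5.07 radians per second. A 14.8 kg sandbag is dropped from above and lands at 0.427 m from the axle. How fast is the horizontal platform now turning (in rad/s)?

ω_f ≈ 4.87 rad/s

The added mass arrives with no angular momentum about the axle, and any external torque about the axle is negligible, so the system's angular momentum is conserved.
I_p = ½(50.5)(1.60)² = 64.64 kg·m².
Added inertia Σmr² = (14.8)(0.427)² = 2.698 kg·m²; I_f = 64.64 + 2.698 = 67.34 kg·m².
ω_f = I_p ω_i / I_f = (64.64)(5.07) / 67.34 = 4.867 rad/s.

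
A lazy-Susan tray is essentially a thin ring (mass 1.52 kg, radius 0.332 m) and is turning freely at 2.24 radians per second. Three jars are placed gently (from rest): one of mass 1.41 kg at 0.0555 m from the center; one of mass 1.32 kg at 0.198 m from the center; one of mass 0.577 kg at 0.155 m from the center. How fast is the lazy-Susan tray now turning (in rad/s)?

No external torque acts about the center; L_before = L_after.
I_p = (1.52)(0.332)² = 0.1675 kg·m².
Added inertia Σmr² = (1.41)(0.0555)² + (1.32)(0.198)² + (0.577)(0.155)² = 0.06995 kg·m²; I_f = 0.1675 + 0.06995 = 0.2375 kg·m².
ω_f = I_p ω_i / I_f = (0.1675)(2.24) / 0.2375 = 1.580 rad/s.

ω_f ≈ 1.58 rad/s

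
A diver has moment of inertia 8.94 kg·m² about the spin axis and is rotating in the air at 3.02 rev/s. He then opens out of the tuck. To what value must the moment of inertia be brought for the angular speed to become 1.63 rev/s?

I₂ ≈ 16.6 kg·m²

With no external torque about the axis, L is conserved: I₁ω₁ = I₂ω₂.
I₂ = I₁ω₁ / ω₂ = (8.94)(3.02) / (1.63) = 16.56 kg·m².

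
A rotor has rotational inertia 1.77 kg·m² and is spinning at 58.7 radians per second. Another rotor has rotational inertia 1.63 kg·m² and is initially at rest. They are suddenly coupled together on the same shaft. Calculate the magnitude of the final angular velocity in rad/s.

|ω_f| ≈ 30.6 rad/s

The coupling torques are internal; angular momentum about the shared axis is conserved.
Taking A's sense as positive: L = (1.770)(58.7) = 103.9 kg·m²·rad/s.
Combined I = 1.770 + 1.630 = 3.400 kg·m².
ω_f = L / I = 103.9 / 3.400 = 30.56 rad/s.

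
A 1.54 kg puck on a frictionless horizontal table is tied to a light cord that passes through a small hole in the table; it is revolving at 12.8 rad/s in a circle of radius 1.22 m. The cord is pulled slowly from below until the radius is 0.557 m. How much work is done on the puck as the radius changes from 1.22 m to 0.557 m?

The constraining force is radial, so m r² ω about the center is conserved.
ω₂ = ω₁ (r₁/r₂)² = (12.8)(1.22/0.557)² = 61.41 rad/s.
W = ΔKE = ½m(v₂² − v₁²) = 713.1 J.

W ≈ 713 J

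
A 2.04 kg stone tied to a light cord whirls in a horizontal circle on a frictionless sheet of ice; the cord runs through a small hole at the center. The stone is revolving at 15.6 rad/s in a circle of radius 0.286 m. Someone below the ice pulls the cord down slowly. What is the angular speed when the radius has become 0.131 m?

The constraining force is radial, so m r² ω about the center is conserved.
ω₂ = ω₁ (r₁/r₂)² = (15.6)(0.286/0.131)² = 74.36 rad/s.

ω₂ ≈ 74.4 rad/s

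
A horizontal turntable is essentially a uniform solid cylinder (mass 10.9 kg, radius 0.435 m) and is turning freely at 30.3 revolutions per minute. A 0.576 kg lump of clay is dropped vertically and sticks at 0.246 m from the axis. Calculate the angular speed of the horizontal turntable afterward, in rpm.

No external torque acts about the axis; L_before = L_after.
I_p = ½(10.9)(0.435)² = 1.031 kg·m².
Added inertia Σmr² = (0.576)(0.246)² = 0.03486 kg·m²; I_f = 1.031 + 0.03486 = 1.066 kg·m².
ω_f = I_p ω_i / I_f = (1.031)(30.3) / 1.066 = 29.31 rpm.

ω_f ≈ 29.3 rpm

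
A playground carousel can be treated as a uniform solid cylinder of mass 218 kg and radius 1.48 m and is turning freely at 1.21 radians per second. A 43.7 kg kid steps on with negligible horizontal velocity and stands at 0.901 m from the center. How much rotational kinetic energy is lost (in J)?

The added mass arrives with no angular momentum about the center, and any external torque about the center is negligible, so the system's angular momentum is conserved.
I_p = ½(218)(1.48)² = 238.8 kg·m².
Added inertia Σmr² = (43.7)(0.901)² = 35.48 kg·m²; I_f = 238.8 + 35.48 = 274.2 kg·m².
ω_f = I_p ω_i / I_f = (238.8)(1.21) / 274.2 = 1.053 rad/s.
KE_i = ½(238.8)(1.210 rad/s)² = 174.8 J; KE_f = ½(274.2)(1.053)² = 152.2 J.

energy lost ≈ 22.6 J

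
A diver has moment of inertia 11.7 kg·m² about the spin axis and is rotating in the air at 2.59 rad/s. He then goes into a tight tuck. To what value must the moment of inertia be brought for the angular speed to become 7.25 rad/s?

I₂ ≈ 4.18 kg·m²

No external torque acts about the spin axis, so angular momentum is conserved.
I₂ = I₁ω₁ / ω₂ = (11.7)(2.59) / (7.25) = 4.180 kg·m².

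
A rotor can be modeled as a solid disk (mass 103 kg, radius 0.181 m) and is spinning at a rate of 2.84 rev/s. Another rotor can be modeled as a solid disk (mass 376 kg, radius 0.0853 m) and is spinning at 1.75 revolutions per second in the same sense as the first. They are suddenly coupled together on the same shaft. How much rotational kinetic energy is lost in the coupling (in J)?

ΔKE lost ≈ 17.7 J

The coupling torques are internal; angular momentum about the shared axis is conserved.
Moments of inertia: I_A = ½(103)(0.181)² = 1.687 kg·m²; I_B = ½(376)(0.0853)² = 1.368 kg·m².
Taking A's sense as positive: L = (1.687)(2.84) + (1.368)(1.75) = 7.185 kg·m²·rev/s.
Combined I = 1.687 + 1.368 = 3.055 kg·m².
ω_f = L / I = 7.185 / 3.055 = 2.352 rev/s.
KE_i = ½ΣIω² = 351.3 J; KE_f = ½(3.055)(14.78)² = 333.6 J.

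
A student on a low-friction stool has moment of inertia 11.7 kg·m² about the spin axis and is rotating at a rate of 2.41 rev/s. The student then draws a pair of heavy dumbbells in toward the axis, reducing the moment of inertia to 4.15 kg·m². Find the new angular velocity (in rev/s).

Angular momentum about the spin axis is conserved since the torque about it is zero.
ω₂ = I₁ω₁ / I₂ = (11.70)(2.41 rev/s) / (4.150) = 6.794 rev/s.

ω₂ ≈ 6.79 rev/s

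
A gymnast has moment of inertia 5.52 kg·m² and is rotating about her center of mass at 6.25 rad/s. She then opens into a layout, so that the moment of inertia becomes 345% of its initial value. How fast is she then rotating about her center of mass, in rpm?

No external torque acts about the spin axis, so angular momentum is conserved.
I₂ = 3.45 × 5.52 = 19.04 kg·m².
ω₂ = I₁ω₁ / I₂ = (5.520)(6.25 rad/s) / (19.04) = 1.812 rad/s = 17.30 rpm.

ω₂ ≈ 17.3 rpm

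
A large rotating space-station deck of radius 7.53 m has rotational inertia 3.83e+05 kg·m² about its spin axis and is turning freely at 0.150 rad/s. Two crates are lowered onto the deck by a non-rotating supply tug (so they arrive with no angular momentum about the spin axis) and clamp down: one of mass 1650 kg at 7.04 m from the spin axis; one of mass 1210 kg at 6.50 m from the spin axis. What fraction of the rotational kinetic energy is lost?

No external torque acts about the spin axis; L_before = L_after.
Added inertia Σmr² = (1650)(7.04)² + (1210)(6.50)² = 1.329e+05 kg·m²; I_f = 3.830e+05 + 1.329e+05 = 5.159e+05 kg·m².
ω_f = I_p ω_i / I_f = (3.830e+05)(0.150) / 5.159e+05 = 0.1114 rad/s.
KE_i = ½(3.830e+05)(0.1500 rad/s)² = 4309 J; KE_f = ½(5.159e+05)(0.1114)² = 3199 J.
Fraction lost = 0.2576.

fraction ≈ 0.258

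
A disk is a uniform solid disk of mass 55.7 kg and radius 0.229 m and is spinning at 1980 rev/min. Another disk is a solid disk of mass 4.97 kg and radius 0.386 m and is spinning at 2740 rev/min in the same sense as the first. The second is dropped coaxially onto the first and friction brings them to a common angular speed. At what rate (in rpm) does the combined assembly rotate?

|ω_f| ≈ 2130 rpm

No external torque acts about the common axis, so total angular momentum is conserved.
Moments of inertia: I_A = ½(55.7)(0.229)² = 1.460 kg·m²; I_B = ½(4.97)(0.386)² = 0.3703 kg·m².
Taking A's sense as positive: L = (1.460)(1980) + (0.3703)(2740) = 3906 kg·m²·rpm.
Combined I = 1.460 + 0.3703 = 1.831 kg·m².
ω_f = L / I = 3906 / 1.831 = 2134 rpm.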